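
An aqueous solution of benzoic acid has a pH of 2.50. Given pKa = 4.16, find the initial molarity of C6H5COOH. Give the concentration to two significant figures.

C₀ = 1.5 × 10^-1 M

[H+] = 10^(-2.50) = 3.16 × 10^-3 M = x
Ka = 10^(−4.16) = 6.92 × 10^-5
Ka = x²/(C₀ − x) ⇒ C₀ = x + x²/Ka
C₀ = 3.16 × 10^-3 + (3.16 × 10^-3)²/(6.92 × 10^-5) = 1.47 × 10^-1 M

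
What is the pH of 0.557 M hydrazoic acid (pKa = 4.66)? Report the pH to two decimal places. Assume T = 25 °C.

pH = 2.46

HN3 ⇌ N3- + H+
Ka = 10^(−4.66) = 2.19 × 10^-5
From the ICE table, Ka = x²/(0.557 − x) = 2.19 × 10^-5.
Since Ka ≪ C₀, x ≈ √(Ka·C₀) = 3.49 × 10^-3 M.
pH = −log[H+] = −log(3.49 × 10^-3) = 2.46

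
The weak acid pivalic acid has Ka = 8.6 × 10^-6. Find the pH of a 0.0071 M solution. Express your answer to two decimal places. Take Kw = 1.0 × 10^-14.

(CH3)3CCOOH ⇌ (CH3)3CCOO- + H+
Let x = [H+] at equilibrium. Ka = x²/(0.0071 − x).
Since Ka ≪ C₀, x ≈ √(Ka·C₀) = 2.47 × 10^-4 M.
pH = −log(2.47 × 10^-4) = 3.61

pH = 3.61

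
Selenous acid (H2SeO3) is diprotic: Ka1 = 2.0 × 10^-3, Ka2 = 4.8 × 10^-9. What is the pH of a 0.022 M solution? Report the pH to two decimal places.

pH = 2.24

Ka1 ≫ Ka2, so treat the first dissociation as the only significant source of H+.
Ka1 = x²/(0.022 − x) = 2.0 × 10^-3
Solving the quadratic: x = (−Ka1 + √(Ka1² + 4·Ka1·C₀))/2 = 5.71 × 10^-3 M
pH = −log(5.71 × 10^-3) = 2.24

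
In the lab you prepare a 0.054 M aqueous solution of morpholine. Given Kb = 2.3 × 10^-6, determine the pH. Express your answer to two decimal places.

pH = 10.55

C4H8ONH + H2O ⇌ C4H8ONH2+ + OH-
From the ICE table, Kb = [OH-]²/(0.054 − [OH-]) = 2.3 × 10^-6.
Neglecting [OH-] in the denominator: [OH-] = √(2.3 × 10^-6 × 0.054) = 3.52 × 10^-4 M
([OH-]/C₀ = 0.65% < 5%, so the approximation holds.)
pOH = −log(3.52 × 10^-4) = 3.45; pH = 14.00 − 3.45 = 10.55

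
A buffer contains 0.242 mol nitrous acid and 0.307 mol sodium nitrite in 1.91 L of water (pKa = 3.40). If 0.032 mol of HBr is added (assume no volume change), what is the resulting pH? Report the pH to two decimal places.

Added H+ converts NO2- to HNO2: HNO2 → 0.274 mol, NO2- → 0.275 mol.
pH = pKa + log(n_NO2-/n_HNO2) = 3.40 + log(0.275/0.274) = 3.40 + (+0.002)

pH = 3.40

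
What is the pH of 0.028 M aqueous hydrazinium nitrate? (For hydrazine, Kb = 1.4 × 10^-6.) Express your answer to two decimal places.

N2H5+ is the conjugate acid of the weak base N2H4.
Ka = Kw/Kb = 1.0×10^-14 / 1.4 × 10^-6 = 7.14 × 10^-9
Ka = [H+]²/(0.028 − [H+]) = 7.14 × 10^-9
Assume [H+] ≪ 0.028: [H+] ≈ √(7.14 × 10^-9 × 0.028) = 1.41 × 10^-5 M
pH = −log(1.41 × 10^-5) = 4.85

pH = 4.85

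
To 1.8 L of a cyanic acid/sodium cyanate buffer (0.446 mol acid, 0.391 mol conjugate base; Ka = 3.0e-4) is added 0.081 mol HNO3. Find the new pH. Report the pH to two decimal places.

After neutralization: n(HOCN) = 0.527 mol, n(OCN-) = 0.31 mol.
pKa = −log(3.0 × 10^-4) = 3.523
Henderson–Hasselbalch with mole ratio 0.31/0.527: pH = 3.523 + (-0.230)

pH = 3.29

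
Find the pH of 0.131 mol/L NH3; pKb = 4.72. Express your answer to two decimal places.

NH3 + H2O ⇌ NH4+ + OH-
Kb = 10^(−4.72) = 1.91 × 10^-5
From the ICE table, Kb = x²/(0.131 − x) = 1.91 × 10^-5.
Assume x ≪ 0.131: x ≈ √(1.91 × 10^-5 × 0.131) = 1.58 × 10^-3 M
pOH = −log(1.58 × 10^-3) = 2.80; pH = 14.00 − 2.80 = 11.20

pH = 11.20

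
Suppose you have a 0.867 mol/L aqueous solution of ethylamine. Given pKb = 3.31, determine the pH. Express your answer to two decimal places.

C2H5NH2 + H2O ⇌ C2H5NH3+ + OH-
Kb = 10^(−3.31) = 4.90 × 10^-4
Kb = [OH-]²/(0.867 − [OH-]) = 4.90 × 10^-4
Assume [OH-] ≪ 0.867: [OH-] ≈ √(4.90 × 10^-4 × 0.867) = 2.06 × 10^-2 M
pOH = −log(2.06 × 10^-2) = 1.69; pH = 14.00 − 1.69 = 12.31

pH = 12.31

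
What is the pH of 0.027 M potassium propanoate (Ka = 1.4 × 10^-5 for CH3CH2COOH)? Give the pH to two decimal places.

pH = 8.64

CH3CH2COO- is the conjugate base of the weak acid CH3CH2COOH.
Kb = Kw/Ka = 1.0×10^-14 / 1.4 × 10^-5 = 7.14 × 10^-10
Let x = [OH-] at equilibrium. Kb = x²/(0.027 − x).
Neglecting x in the denominator: x = √(7.14 × 10^-10 × 0.027) = 4.39 × 10^-6 M
Check: 0.016% ionized — well under 5%, approximation valid.
pOH = −log(4.39 × 10^-6) = 5.36; pH = 14.00 − 5.36 = 8.64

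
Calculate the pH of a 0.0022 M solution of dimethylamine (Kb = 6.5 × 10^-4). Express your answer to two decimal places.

(CH3)2NH + H2O ⇌ (CH3)2NH2+ + OH-
From the ICE table, Kb = x²/(0.0022 − x) = 6.5 × 10^-4.
The 5% rule fails; solving x² + Kb·x − Kb·C₀ = 0 exactly:
x = (−Kb + √(Kb² + 4·Kb·C₀))/2 = 9.14 × 10^-4 M
pOH = 3.04, so pH = 14.00 − pOH = 10.96

pH = 10.96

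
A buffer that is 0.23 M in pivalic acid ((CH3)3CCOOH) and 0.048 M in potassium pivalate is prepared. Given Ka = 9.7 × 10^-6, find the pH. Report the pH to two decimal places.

pKa = −log(9.7 × 10^-6) = 5.013
Using pH = pKa + log([base]/[acid]) with [base]/[acid] = 0.048/0.23:
pH = 5.013 + (-0.680) = 4.33

pH = 4.33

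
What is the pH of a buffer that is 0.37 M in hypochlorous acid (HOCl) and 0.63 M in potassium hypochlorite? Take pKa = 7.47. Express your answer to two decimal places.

Using pH = pKa + log([base]/[acid]) with [base]/[acid] = 0.63/0.37:
pH = 7.47 + (+0.231) = 7.70

pH = 7.70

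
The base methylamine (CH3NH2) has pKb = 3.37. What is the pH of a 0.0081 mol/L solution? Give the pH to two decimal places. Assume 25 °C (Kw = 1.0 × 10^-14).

CH3NH2 + H2O ⇌ CH3NH3+ + OH-
Kb = 10^(−3.37) = 4.27 × 10^-4
Kb = [OH-]²/(0.0081 − [OH-]) = 4.27 × 10^-4
[OH-] is not negligible relative to C₀; solve [OH-]² + 0.000427·[OH-] − 3.46e-06 = 0.
[OH-] = (−Kb + √(Kb² + 4·Kb·C₀))/2 = 1.66 × 10^-3 M
pOH = −log(1.66 × 10^-3) = 2.78; pH = 14.00 − 2.78 = 11.22

pH = 11.22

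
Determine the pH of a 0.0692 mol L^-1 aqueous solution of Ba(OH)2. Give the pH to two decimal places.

Ba(OH)2 is a strong base (each formula unit releases 2 OH-); [OH-] = 0.138 M.
pOH = -log(0.138) = 0.86
pH = 14.00 - 0.86 = 13.14

pH = 13.14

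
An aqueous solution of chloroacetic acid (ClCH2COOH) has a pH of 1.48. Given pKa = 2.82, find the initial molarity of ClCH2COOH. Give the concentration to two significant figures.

[H+] = 10^(-1.48) = 3.31 × 10^-2 M = x
Ka = 10^(−2.82) = 1.51 × 10^-3
Ka = x²/(C₀ − x) ⇒ C₀ = x + x²/Ka
C₀ = 3.31 × 10^-2 + (3.31 × 10^-2)²/(1.51 × 10^-3) = 7.59 × 10^-1 M

C₀ = 7.6 × 10^-1 M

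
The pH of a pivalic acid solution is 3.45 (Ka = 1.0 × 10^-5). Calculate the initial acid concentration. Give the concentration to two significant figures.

C₀ = 1.3 × 10^-2 M

[H+] = 10^(-3.45) = 3.55 × 10^-4 M = x
Ka = x²/(C₀ − x) ⇒ C₀ = x + x²/Ka
C₀ = 3.55 × 10^-4 + (3.55 × 10^-4)²/(1.0 × 10^-5) = 1.30 × 10^-2 M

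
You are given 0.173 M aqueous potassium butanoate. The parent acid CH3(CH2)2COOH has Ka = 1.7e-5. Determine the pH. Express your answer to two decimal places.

pH = 9.00

CH3(CH2)2COO- is the conjugate base of the weak acid CH3(CH2)2COOH.
Kb = Kw/Ka = 1.0×10^-14 / 1.7 × 10^-5 = 5.88 × 10^-10
Let x = [OH-] at equilibrium. Kb = x²/(0.173 − x).
Since Kb ≪ C₀, x ≈ √(Kb·C₀) = 1.01 × 10^-5 M.
Check: 0.0058% ionized — well under 5%, approximation valid.
pOH = 5.00, so pH = 14.00 − pOH = 9.00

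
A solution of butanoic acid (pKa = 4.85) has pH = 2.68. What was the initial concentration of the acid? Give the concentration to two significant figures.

[H+] = 10^(-2.68) = 2.09 × 10^-3 M = x
Ka = 10^(−4.85) = 1.41 × 10^-5
Ka = x²/(C₀ − x) ⇒ C₀ = x + x²/Ka
C₀ = 2.09 × 10^-3 + (2.09 × 10^-3)²/(1.41 × 10^-5) = 3.12 × 10^-1 M

C₀ = 3.1 × 10^-1 M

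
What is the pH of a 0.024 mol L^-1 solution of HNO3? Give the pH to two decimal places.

pH = 1.62

HNO3 is a strong acid and dissociates completely, so [H+] = 0.024 M.
pH = -log(0.024) = 1.62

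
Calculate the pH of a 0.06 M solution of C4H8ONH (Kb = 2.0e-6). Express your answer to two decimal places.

pH = 10.54

C4H8ONH + H2O ⇌ C4H8ONH2+ + OH-
Kb = [OH-]²/(0.06 − [OH-]) = 2.0 × 10^-6
Assume [OH-] ≪ 0.06: [OH-] ≈ √(2.0 × 10^-6 × 0.06) = 3.46 × 10^-4 M
Check: 0.58% ionized — well under 5%, approximation valid.
pOH = −log(3.46 × 10^-4) = 3.46; pH = 14.00 − 3.46 = 10.54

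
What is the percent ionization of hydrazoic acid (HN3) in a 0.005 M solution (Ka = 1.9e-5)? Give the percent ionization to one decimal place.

6.0%

HN3 ⇌ N3- + H+; let x = [H+] at equilibrium.
Ka = x²/(C₀ − x); solving the quadratic gives x = 2.99 × 10^-4 M.
% ionization = x/C₀ × 100% = 2.99 × 10^-4/0.005 × 100% = 6.0%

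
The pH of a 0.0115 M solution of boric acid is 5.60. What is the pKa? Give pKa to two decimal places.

pKa = 9.26

[H+] = 10^(-5.60) = 2.51 × 10^-6 M
At equilibrium [HA] = 0.0115 − 2.51 × 10^-6 = 1.15 × 10^-2 M
Ka = [H+][A-]/[HA] = (2.51 × 10^-6)² / 1.15 × 10^-2 = 5.48 × 10^-10
pKa = -log(5.48 × 10^-10) = 9.26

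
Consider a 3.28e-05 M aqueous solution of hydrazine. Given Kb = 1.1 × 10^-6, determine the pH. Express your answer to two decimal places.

N2H4 + H2O ⇌ N2H5+ + OH-
Kb = [OH-]²/(3.28e-05 − [OH-]) = 1.1 × 10^-6
[OH-] is not negligible relative to C₀; solve [OH-]² + 1.1e-06·[OH-] − 3.61e-11 = 0.
[OH-] = [−1.1e-06 + √(1.1e-06² + 1.44e-10)]/2 = 5.48 × 10^-6 M
pOH = 5.26, so pH = 14.00 − pOH = 8.74

pH = 8.74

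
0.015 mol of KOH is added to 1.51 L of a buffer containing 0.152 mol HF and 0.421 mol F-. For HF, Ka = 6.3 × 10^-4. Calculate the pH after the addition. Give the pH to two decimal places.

After neutralization: n(HF) = 0.137 mol, n(F-) = 0.436 mol.
pKa = −log(6.3 × 10^-4) = 3.201
Henderson–Hasselbalch with mole ratio 0.436/0.137: pH = 3.201 + (+0.503)

pH = 3.70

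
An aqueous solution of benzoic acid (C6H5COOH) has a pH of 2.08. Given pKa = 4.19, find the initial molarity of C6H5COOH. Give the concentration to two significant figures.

[H+] = 10^(-2.08) = 8.32 × 10^-3 M = x
Ka = 10^(−4.19) = 6.46 × 10^-5
Ka = x²/(C₀ − x) ⇒ C₀ = x + x²/Ka
C₀ = 8.32 × 10^-3 + (8.32 × 10^-3)²/(6.46 × 10^-5) = 1.08 M

C₀ = 1.1 M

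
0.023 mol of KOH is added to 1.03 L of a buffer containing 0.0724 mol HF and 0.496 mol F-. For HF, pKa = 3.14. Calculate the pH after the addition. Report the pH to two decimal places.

pH = 4.16

After neutralization: n(HF) = 0.0494 mol, n(F-) = 0.519 mol.
pH = pKa + log([A⁻]/[HA]) = 3.14 + log(0.519/0.0494) = 3.14 +1.021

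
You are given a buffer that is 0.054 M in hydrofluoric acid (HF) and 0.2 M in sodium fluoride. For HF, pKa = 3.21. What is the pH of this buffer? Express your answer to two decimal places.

Using pH = pKa + log([base]/[acid]) with [base]/[acid] = 0.2/0.054:
pH = 3.21 + (+0.569) = 3.78

pH = 3.78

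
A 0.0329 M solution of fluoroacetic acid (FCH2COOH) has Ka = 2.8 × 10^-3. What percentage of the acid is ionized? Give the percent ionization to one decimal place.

FCH2COOH ⇌ FCH2COO- + H+; let x = [H+] at equilibrium.
Ka = x²/(C₀ − x); solving the quadratic gives x = 8.30 × 10^-3 M.
% ionization = x/C₀ × 100% = 8.30 × 10^-3/0.0329 × 100% = 25.2%

25.2%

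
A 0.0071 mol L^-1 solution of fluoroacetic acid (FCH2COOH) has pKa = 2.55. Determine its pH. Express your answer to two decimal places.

pH = 2.48

FCH2COOH ⇌ FCH2COO- + H+
Ka = 10^(−2.55) = 2.82 × 10^-3
Ka = [H+]²/(0.0071 − [H+]) = 2.82 × 10^-3
[H+] is not negligible relative to C₀; solve [H+]² + 0.00282·[H+] − 2e-05 = 0.
[H+] = (−Ka + √(Ka² + 4·Ka·C₀))/2 = 3.28 × 10^-3 M
pH = −log[H+] = −log(3.28 × 10^-3) = 2.48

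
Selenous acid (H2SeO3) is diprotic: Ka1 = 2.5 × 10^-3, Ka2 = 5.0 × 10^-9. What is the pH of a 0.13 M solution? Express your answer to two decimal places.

Since Ka1 ≫ Ka2, the first ionization dominates [H+].
Ka1 = x²/(0.13 − x) = 2.5 × 10^-3
Solving the quadratic: x = (−Ka1 + √(Ka1² + 4·Ka1·C₀))/2 = 1.68 × 10^-2 M
pH = −log(1.68 × 10^-2) = 1.77

pH = 1.77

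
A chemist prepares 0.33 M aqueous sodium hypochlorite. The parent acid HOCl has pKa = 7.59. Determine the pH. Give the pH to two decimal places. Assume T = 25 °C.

OCl- is the conjugate base of the weak acid HOCl.
Ka = 10^(−7.59) = 2.57 × 10^-8
Kb = Kw/Ka = 1.0×10^-14 / 2.57 × 10^-8 = 3.89 × 10^-7
Let x = [OH-] at equilibrium. Kb = x²/(0.33 − x).
Since Kb ≪ C₀, x ≈ √(Kb·C₀) = 3.58 × 10^-4 M.
(x/C₀ = 0.11% < 5%, so the approximation holds.)
pOH = 3.45, so pH = 14.00 − pOH = 10.55

pH = 10.55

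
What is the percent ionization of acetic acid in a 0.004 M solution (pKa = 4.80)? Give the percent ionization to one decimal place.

6.1%

CH3COOH ⇌ CH3COO- + H+; let x = [H+] at equilibrium.
Ka = 10^(−4.80) = 1.58 × 10^-5
Solve x² + 1.58e-05x − 6.32e-08 = 0 → x = 2.44 × 10^-4 M
% ionization = x/C₀ × 100% = 2.44 × 10^-4/0.004 × 100% = 6.1%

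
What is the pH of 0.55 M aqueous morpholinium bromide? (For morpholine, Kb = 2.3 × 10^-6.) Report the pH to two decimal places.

C4H8ONH2+ is the conjugate acid of the weak base C4H8ONH.
Ka = Kw/Kb = 1.0×10^-14 / 2.3 × 10^-6 = 4.35 × 10^-9
Ka = x²/(0.55 − x) = 4.35 × 10^-9
Assume x ≪ 0.55: x ≈ √(4.35 × 10^-9 × 0.55) = 4.89 × 10^-5 M
(x/C₀ = 0.0089% < 5%, so the approximation holds.)
pH = −log(4.89 × 10^-5) = 4.31

pH = 4.31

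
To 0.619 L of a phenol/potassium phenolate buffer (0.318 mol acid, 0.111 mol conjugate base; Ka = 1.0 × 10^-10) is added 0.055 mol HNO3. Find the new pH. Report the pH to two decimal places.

pH = 9.18

After neutralization: n(C6H5OH) = 0.373 mol, n(C6H5O-) = 0.056 mol.
pKa = −log(1.0 × 10^-10) = 10.000
pH = pKa + log([A⁻]/[HA]) = 10.000 + log(0.056/0.373) = 10.000 -0.824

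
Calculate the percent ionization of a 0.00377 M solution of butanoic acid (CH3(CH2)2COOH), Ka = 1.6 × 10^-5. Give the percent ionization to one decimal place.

CH3(CH2)2COOH ⇌ CH3(CH2)2COO- + H+; let x = [H+] at equilibrium.
Solve x² + 1.6e-05x − 6.03e-08 = 0 → x = 2.38 × 10^-4 M
% ionization = x/C₀ × 100% = 2.38 × 10^-4/0.00377 × 100% = 6.3%

6.3%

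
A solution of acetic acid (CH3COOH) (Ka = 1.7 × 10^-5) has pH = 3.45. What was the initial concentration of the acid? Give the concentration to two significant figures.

[H+] = 10^(-3.45) = 3.55 × 10^-4 M = x
Ka = x²/(C₀ − x) ⇒ C₀ = x + x²/Ka
C₀ = 3.55 × 10^-4 + (3.55 × 10^-4)²/(1.7 × 10^-5) = 7.77 × 10^-3 M

C₀ = 7.8 × 10^-3 M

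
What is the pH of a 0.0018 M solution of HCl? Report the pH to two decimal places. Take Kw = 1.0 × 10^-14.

HCl is a strong acid and dissociates completely, so [H+] = 0.0018 M.
pH = -log(0.0018) = 2.74

pH = 2.74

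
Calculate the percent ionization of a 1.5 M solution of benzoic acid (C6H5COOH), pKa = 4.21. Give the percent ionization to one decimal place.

0.6%

C6H5COOH ⇌ C6H5COO- + H+; let x = [H+] at equilibrium.
Ka = 10^(−4.21) = 6.17 × 10^-5
x ≈ √(Ka·C₀) = √(6.17 × 10^-5 × 1.5) = 9.62 × 10^-3 M
Fraction ionized = 9.62 × 10^-3 / 1.5 = 0.0064 → 0.6%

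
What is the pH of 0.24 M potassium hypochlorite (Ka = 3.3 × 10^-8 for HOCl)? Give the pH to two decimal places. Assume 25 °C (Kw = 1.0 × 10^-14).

OCl- is the conjugate base of the weak acid HOCl.
Kb = Kw/Ka = 1.0×10^-14 / 3.3 × 10^-8 = 3.03 × 10^-7
Kb = [OH-]²/(0.24 − [OH-]) = 3.03 × 10^-7
Since Kb ≪ C₀, [OH-] ≈ √(Kb·C₀) = 2.70 × 10^-4 M.
Check: 0.11% ionized — well under 5%, approximation valid.
pOH = −log(2.70 × 10^-4) = 3.57; pH = 14.00 − 3.57 = 10.43

pH = 10.43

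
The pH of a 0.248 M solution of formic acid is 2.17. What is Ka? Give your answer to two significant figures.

[H+] = 10^(-2.17) = 6.76 × 10^-3 M
At equilibrium [HA] = 0.248 − 6.76 × 10^-3 = 2.41 × 10^-1 M
Ka = [H+][A-]/[HA] = (6.76 × 10^-3)² / 2.41 × 10^-1 = 1.9 × 10^-4

Ka = 1.9 × 10^-4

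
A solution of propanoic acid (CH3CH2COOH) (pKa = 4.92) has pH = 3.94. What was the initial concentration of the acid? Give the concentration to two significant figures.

[H+] = 10^(-3.94) = 1.15 × 10^-4 M = x
Ka = 10^(−4.92) = 1.20 × 10^-5
Ka = x²/(C₀ − x) ⇒ C₀ = x + x²/Ka
C₀ = 1.15 × 10^-4 + (1.15 × 10^-4)²/(1.20 × 10^-5) = 1.22 × 10^-3 M

C₀ = 1.2 × 10^-3 M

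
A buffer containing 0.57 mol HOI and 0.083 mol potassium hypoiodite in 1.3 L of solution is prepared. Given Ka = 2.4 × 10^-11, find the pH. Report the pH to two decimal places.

pH = 9.78

pKa = −log(2.4 × 10^-11) = 10.620
Using pH = pKa + log([base]/[acid]) with [base]/[acid] = 0.083/0.57:
pH = 10.620 + (-0.837) = 9.78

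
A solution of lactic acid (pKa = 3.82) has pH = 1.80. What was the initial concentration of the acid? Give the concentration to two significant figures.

[H+] = 10^(-1.80) = 1.58 × 10^-2 M = x
Ka = 10^(−3.82) = 1.51 × 10^-4
Ka = x²/(C₀ − x) ⇒ C₀ = x + x²/Ka
C₀ = 1.58 × 10^-2 + (1.58 × 10^-2)²/(1.51 × 10^-4) = 1.67 M

C₀ = 1.7 M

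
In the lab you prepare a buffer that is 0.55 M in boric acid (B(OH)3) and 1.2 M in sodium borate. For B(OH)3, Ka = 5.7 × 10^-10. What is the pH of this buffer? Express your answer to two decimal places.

pKa = −log(5.7 × 10^-10) = 9.244
Using pH = pKa + log([base]/[acid]) with [base]/[acid] = 1.2/0.55:
pH = 9.244 + (+0.339) = 9.58

pH = 9.58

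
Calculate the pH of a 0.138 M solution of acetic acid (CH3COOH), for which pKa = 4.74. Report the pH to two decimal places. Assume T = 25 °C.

pH = 2.80

CH3COOH ⇌ CH3COO- + H+
Ka = 10^(−4.74) = 1.82 × 10^-5
Let x = [H+] at equilibrium. Ka = x²/(0.138 − x).
Assume x ≪ 0.138: x ≈ √(1.82 × 10^-5 × 0.138) = 1.58 × 10^-3 M
pH = −log[H+] = −log(1.58 × 10^-3) = 2.80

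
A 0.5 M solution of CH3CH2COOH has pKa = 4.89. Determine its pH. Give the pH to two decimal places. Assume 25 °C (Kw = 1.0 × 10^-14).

pH = 2.60

CH3CH2COOH ⇌ CH3CH2COO- + H+
Ka = 10^(−4.89) = 1.29 × 10^-5
From the ICE table, Ka = x²/(0.5 − x) = 1.29 × 10^-5.
Assume x ≪ 0.5: x ≈ √(1.29 × 10^-5 × 0.5) = 2.54 × 10^-3 M
(x/C₀ = 0.51% < 5%, so the approximation holds.)
pH = −log[H+] = −log(2.54 × 10^-3) = 2.60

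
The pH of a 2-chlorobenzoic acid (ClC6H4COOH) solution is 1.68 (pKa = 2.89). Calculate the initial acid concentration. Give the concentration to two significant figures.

[H+] = 10^(-1.68) = 2.09 × 10^-2 M = x
Ka = 10^(−2.89) = 1.29 × 10^-3
Ka = x²/(C₀ − x) ⇒ C₀ = x + x²/Ka
C₀ = 2.09 × 10^-2 + (2.09 × 10^-2)²/(1.29 × 10^-3) = 3.60 × 10^-1 M

C₀ = 3.6 × 10^-1 M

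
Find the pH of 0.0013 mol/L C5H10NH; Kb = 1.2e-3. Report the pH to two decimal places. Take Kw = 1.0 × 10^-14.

C5H10NH + H2O ⇌ C5H10NH2+ + OH-
From the ICE table, Kb = [OH-]²/(0.0013 − [OH-]) = 1.2 × 10^-3.
The 5% rule fails; solving [OH-]² + Kb·[OH-] − Kb·C₀ = 0 exactly:
[OH-] = (−Kb + √(Kb² + 4·Kb·C₀))/2 = 7.86 × 10^-4 M
pOH = 3.10, so pH = 14.00 − pOH = 10.90

pH = 10.90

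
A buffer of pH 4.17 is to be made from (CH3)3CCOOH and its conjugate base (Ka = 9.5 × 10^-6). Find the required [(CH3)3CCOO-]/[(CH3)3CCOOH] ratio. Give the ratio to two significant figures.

pKa = -log(9.5 × 10^-6) = 5.022
pH = pKa + log(r) ⇒ log(r) = 4.17 − 5.022 = -0.852
r = [(CH3)3CCOO-]/[(CH3)3CCOOH] = 10^(-0.852) = 0.141

ratio = 0.14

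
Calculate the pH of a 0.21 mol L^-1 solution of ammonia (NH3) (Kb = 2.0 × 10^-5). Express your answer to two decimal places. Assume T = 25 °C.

pH = 11.31

NH3 + H2O ⇌ NH4+ + OH-
From the ICE table, Kb = [OH-]²/(0.21 − [OH-]) = 2.0 × 10^-5.
Assume [OH-] ≪ 0.21: [OH-] ≈ √(2.0 × 10^-5 × 0.21) = 2.05 × 10^-3 M
pOH = 2.69, so pH = 14.00 − pOH = 11.31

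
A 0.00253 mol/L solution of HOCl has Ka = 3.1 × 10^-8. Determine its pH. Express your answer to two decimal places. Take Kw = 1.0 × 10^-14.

HOCl ⇌ OCl- + H+
Let x = [H+] at equilibrium. Ka = x²/(0.00253 − x).
Assume x ≪ 0.00253: x ≈ √(3.1 × 10^-8 × 0.00253) = 8.86 × 10^-6 M
Check: 0.35% ionized — well under 5%, approximation valid.
pH = −log[H+] = −log(8.86 × 10^-6) = 5.05

pH = 5.05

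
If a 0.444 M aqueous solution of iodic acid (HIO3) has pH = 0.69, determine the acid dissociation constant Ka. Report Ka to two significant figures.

[H+] = 10^(-0.69) = 2.04 × 10^-1 M
At equilibrium [HA] = 0.444 − 2.04 × 10^-1 = 2.40 × 10^-1 M
Ka = [H+][A-]/[HA] = (2.04 × 10^-1)² / 2.40 × 10^-1 = 1.7 × 10^-1

Ka = 1.7 × 10^-1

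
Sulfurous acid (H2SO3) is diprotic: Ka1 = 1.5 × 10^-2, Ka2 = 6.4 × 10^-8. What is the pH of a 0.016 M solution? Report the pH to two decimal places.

pH = 2.01

Ka1 ≫ Ka2, so treat the first dissociation as the only significant source of H+.
Ka1 = x²/(0.016 − x) = 1.5 × 10^-2
Solving the quadratic: x = (−Ka1 + √(Ka1² + 4·Ka1·C₀))/2 = 9.71 × 10^-3 M
pH = −log(9.71 × 10^-3) = 2.01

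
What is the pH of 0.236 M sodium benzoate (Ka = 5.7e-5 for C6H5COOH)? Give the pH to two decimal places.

C6H5COO- is the conjugate base of the weak acid C6H5COOH.
Kb = Kw/Ka = 1.0×10^-14 / 5.7 × 10^-5 = 1.75 × 10^-10
From the ICE table, Kb = [OH-]²/(0.236 − [OH-]) = 1.75 × 10^-10.
Assume [OH-] ≪ 0.236: [OH-] ≈ √(1.75 × 10^-10 × 0.236) = 6.43 × 10^-6 M
([OH-]/C₀ = 0.0027% < 5%, so the approximation holds.)
pOH = −log(6.43 × 10^-6) = 5.19; pH = 14.00 − 5.19 = 8.81

pH = 8.81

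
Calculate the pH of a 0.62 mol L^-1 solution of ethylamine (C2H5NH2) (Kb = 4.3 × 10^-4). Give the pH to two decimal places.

C2H5NH2 + H2O ⇌ C2H5NH3+ + OH-
Let x = [OH-] at equilibrium. Kb = x²/(0.62 − x).
Since Kb ≪ C₀, x ≈ √(Kb·C₀) = 1.63 × 10^-2 M.
(x/C₀ = 2.6% < 5%, so the approximation holds.)
pOH = 1.79, so pH = 14.00 − pOH = 12.21

pH = 12.21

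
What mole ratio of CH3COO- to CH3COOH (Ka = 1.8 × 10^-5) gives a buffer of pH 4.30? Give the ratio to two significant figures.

pKa = -log(1.8 × 10^-5) = 4.745
pH = pKa + log(r) ⇒ log(r) = 4.30 − 4.745 = -0.445
r = [CH3COO-]/[CH3COOH] = 10^(-0.445) = 0.359

ratio = 0.36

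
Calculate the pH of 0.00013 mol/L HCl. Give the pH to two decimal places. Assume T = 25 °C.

HCl is a strong acid and dissociates completely, so [H+] = 0.00013 M.
pH = -log(0.00013) = 3.89

pH = 3.89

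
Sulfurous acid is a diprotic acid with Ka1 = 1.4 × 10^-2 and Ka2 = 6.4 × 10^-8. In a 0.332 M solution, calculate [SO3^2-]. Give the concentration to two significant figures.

First ionization gives [H+] ≈ [HSO3-] = 6.15 × 10^-2 M.
Second step: Ka2 = [H+][SO3^2-]/[HSO3-] ≈ [SO3^2-] (since [H+] ≈ [HSO3-]).
So [SO3^2-] ≈ Ka2.

6.4 × 10^-8 M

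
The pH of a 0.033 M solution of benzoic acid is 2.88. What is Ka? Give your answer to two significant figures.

[H+] = 10^(-2.88) = 1.32 × 10^-3 M
At equilibrium [HA] = 0.033 − 1.32 × 10^-3 = 3.17 × 10^-2 M
Ka = [H+][A-]/[HA] = (1.32 × 10^-3)² / 3.17 × 10^-2 = 5.5 × 10^-5

Ka = 5.5 × 10^-5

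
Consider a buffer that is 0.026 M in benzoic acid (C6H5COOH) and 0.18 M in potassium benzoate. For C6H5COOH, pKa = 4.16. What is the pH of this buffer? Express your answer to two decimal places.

pH = 5.00

Using pH = pKa + log([base]/[acid]) with [base]/[acid] = 0.18/0.026:
pH = 4.16 + (+0.840) = 5.00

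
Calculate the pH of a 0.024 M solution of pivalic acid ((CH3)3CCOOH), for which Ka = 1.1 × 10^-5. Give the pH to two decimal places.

(CH3)3CCOOH ⇌ (CH3)3CCOO- + H+
From the ICE table, Ka = [H+]²/(0.024 − [H+]) = 1.1 × 10^-5.
Since Ka ≪ C₀, [H+] ≈ √(Ka·C₀) = 5.14 × 10^-4 M.
Check: 2.1% ionized — well under 5%, approximation valid.
pH = −log(5.14 × 10^-4) = 3.29

pH = 3.29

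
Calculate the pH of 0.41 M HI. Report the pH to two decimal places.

HI is a strong acid and dissociates completely, so [H+] = 0.41 M.
pH = -log(0.41) = 0.39

pH = 0.39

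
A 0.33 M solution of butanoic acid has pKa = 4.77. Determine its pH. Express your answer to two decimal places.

pH = 2.63

CH3(CH2)2COOH ⇌ CH3(CH2)2COO- + H+
Ka = 10^(−4.77) = 1.70 × 10^-5
From the ICE table, Ka = [H+]²/(0.33 − [H+]) = 1.70 × 10^-5.
Since Ka ≪ C₀, [H+] ≈ √(Ka·C₀) = 2.37 × 10^-3 M.
([H+]/C₀ = 0.72% < 5%, so the approximation holds.)
pH = −log(2.37 × 10^-3) = 2.63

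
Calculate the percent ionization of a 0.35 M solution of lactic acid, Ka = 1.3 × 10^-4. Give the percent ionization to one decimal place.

1.9%

CH3CH(OH)COOH ⇌ CH3CH(OH)COO- + H+; let x = [H+] at equilibrium.
x ≈ √(Ka·C₀) = √(1.3 × 10^-4 × 0.35) = 6.75 × 10^-3 M
Fraction ionized = 6.75 × 10^-3 / 0.35 = 0.0193 → 1.9%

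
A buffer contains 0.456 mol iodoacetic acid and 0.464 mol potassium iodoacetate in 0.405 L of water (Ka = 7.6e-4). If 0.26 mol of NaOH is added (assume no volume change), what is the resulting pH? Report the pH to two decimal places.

pH = 3.69

After neutralization: n(ICH2COOH) = 0.196 mol, n(ICH2COO-) = 0.724 mol.
pKa = −log(7.6 × 10^-4) = 3.119
pH = pKa + log([A⁻]/[HA]) = 3.119 + log(0.724/0.196) = 3.119 +0.567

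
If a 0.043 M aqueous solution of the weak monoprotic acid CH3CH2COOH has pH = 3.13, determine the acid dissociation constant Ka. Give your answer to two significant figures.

Ka = 1.3 × 10^-5

[H+] = 10^(-3.13) = 7.41 × 10^-4 M
At equilibrium [HA] = 0.043 − 7.41 × 10^-4 = 4.23 × 10^-2 M
Ka = [H+][A-]/[HA] = (7.41 × 10^-4)² / 4.23 × 10^-2 = 1.3 × 10^-5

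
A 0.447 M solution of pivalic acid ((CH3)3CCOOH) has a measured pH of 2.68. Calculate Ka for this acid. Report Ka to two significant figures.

Ka = 9.8 × 10^-6

[H+] = 10^(-2.68) = 2.09 × 10^-3 M
At equilibrium [HA] = 0.447 − 2.09 × 10^-3 = 4.45 × 10^-1 M
Ka = [H+][A-]/[HA] = (2.09 × 10^-3)² / 4.45 × 10^-1 = 9.8 × 10^-6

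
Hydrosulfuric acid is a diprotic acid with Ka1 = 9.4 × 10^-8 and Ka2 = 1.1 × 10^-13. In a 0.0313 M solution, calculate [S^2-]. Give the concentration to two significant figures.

1.1 × 10^-13 M

First ionization gives [H+] ≈ [HS-] = 5.42 × 10^-5 M.
Second step: Ka2 = [H+][S^2-]/[HS-] ≈ [S^2-] (since [H+] ≈ [HS-]).
So [S^2-] ≈ Ka2.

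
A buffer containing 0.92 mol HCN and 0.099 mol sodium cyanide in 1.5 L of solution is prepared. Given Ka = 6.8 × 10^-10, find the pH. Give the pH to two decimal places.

pKa = −log(6.8 × 10^-10) = 9.167
Henderson–Hasselbalch: pH = pKa + log([CN-]/[HCN]) = 9.167 + log(0.099/0.92)
pH = 9.167 + (-0.968) = 8.20

pH = 8.20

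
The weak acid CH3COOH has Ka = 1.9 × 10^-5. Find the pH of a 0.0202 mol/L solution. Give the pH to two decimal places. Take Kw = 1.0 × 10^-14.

pH = 3.21

CH3COOH ⇌ CH3COO- + H+
From the ICE table, Ka = [H+]²/(0.0202 − [H+]) = 1.9 × 10^-5.
Since Ka ≪ C₀, [H+] ≈ √(Ka·C₀) = 6.20 × 10^-4 M.
([H+]/C₀ = 3.1% < 5%, so the approximation holds.)
pH = −log[H+] = −log(6.20 × 10^-4) = 3.21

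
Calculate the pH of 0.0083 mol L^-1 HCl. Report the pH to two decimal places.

pH = 2.08

HCl is a strong acid and dissociates completely, so [H+] = 0.0083 M.
pH = -log(0.0083) = 2.08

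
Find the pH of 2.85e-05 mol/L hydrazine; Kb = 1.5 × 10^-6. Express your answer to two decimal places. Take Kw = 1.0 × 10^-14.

pH = 8.77

N2H4 + H2O ⇌ N2H5+ + OH-
Kb = [OH-]²/(2.85e-05 − [OH-]) = 1.5 × 10^-6
[OH-] is not negligible relative to C₀; solve [OH-]² + 1.5e-06·[OH-] − 4.28e-11 = 0.
[OH-] = [−1.5e-06 + √(1.5e-06² + 1.71e-10)]/2 = 5.83 × 10^-6 M
pOH = −log(5.83 × 10^-6) = 5.23; pH = 14.00 − 5.23 = 8.77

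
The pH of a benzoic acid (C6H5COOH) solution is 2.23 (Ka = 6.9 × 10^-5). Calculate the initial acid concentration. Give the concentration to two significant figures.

[H+] = 10^(-2.23) = 5.89 × 10^-3 M = x
Ka = x²/(C₀ − x) ⇒ C₀ = x + x²/Ka
C₀ = 5.89 × 10^-3 + (5.89 × 10^-3)²/(6.9 × 10^-5) = 5.09 × 10^-1 M

C₀ = 5.1 × 10^-1 M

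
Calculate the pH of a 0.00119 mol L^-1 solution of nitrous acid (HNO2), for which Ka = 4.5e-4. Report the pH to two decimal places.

pH = 3.27

HNO2 ⇌ NO2- + H+
Ka = x²/(0.00119 − x) = 4.5 × 10^-4
Here C₀/Ka ≈ 2.64, so the small-x approximation fails. Use the quadratic:
x = [−0.00045 + √(0.00045² + 2.14e-06)]/2 = 5.41 × 10^-4 M
pH = −log[H+] = −log(5.41 × 10^-4) = 3.27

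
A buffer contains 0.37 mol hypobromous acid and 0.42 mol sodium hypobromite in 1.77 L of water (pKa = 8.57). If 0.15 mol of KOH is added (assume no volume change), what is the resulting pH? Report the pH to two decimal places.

OH- converts HOBr to OBr-: HOBr → 0.22 mol, OBr- → 0.57 mol.
Henderson–Hasselbalch with mole ratio 0.57/0.22: pH = 8.57 + (+0.413)

pH = 8.98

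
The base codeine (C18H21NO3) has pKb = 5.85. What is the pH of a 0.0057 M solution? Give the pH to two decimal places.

pH = 9.95

C18H21NO3 + H2O ⇌ C18H22NO3+ + OH-
Kb = 10^(−5.85) = 1.41 × 10^-6
Kb = [OH-]²/(0.0057 − [OH-]) = 1.41 × 10^-6
Since Kb ≪ C₀, [OH-] ≈ √(Kb·C₀) = 8.96 × 10^-5 M.
([OH-]/C₀ = 1.6% < 5%, so the approximation holds.)
pOH = 4.05, so pH = 14.00 − pOH = 9.95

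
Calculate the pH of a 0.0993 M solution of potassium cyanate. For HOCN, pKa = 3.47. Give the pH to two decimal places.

pH = 8.23

OCN- is the conjugate base of the weak acid HOCN.
Ka = 10^(−3.47) = 3.39 × 10^-4
Kb = Kw/Ka = 1.0×10^-14 / 3.39 × 10^-4 = 2.95 × 10^-11
Let x = [OH-] at equilibrium. Kb = x²/(0.0993 − x).
Assume x ≪ 0.0993: x ≈ √(2.95 × 10^-11 × 0.0993) = 1.71 × 10^-6 M
Check: 0.0017% ionized — well under 5%, approximation valid.
pOH = −log(1.71 × 10^-6) = 5.77; pH = 14.00 − 5.77 = 8.23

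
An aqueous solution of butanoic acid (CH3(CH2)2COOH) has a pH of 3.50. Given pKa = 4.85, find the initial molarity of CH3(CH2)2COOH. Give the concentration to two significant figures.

C₀ = 7.4 × 10^-3 M

[H+] = 10^(-3.50) = 3.16 × 10^-4 M = x
Ka = 10^(−4.85) = 1.41 × 10^-5
Ka = x²/(C₀ − x) ⇒ C₀ = x + x²/Ka
C₀ = 3.16 × 10^-4 + (3.16 × 10^-4)²/(1.41 × 10^-5) = 7.40 × 10^-3 M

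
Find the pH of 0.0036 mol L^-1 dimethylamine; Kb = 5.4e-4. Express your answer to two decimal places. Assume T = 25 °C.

(CH3)2NH + H2O ⇌ (CH3)2NH2+ + OH-
Kb = [OH-]²/(0.0036 − [OH-]) = 5.4 × 10^-4
[OH-] is not negligible relative to C₀; solve [OH-]² + 0.00054·[OH-] − 1.94e-06 = 0.
[OH-] = (−Kb + √(Kb² + 4·Kb·C₀))/2 = 1.15 × 10^-3 M
pOH = 2.94, so pH = 14.00 − pOH = 11.06

pH = 11.06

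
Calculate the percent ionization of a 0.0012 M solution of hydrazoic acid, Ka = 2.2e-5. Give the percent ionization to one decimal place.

12.7%

HN3 ⇌ N3- + H+; let x = [H+] at equilibrium.
Ka = x²/(C₀ − x); solving the quadratic gives x = 1.52 × 10^-4 M.
Fraction ionized = 1.52 × 10^-4 / 0.0012 = 0.1267 → 12.7%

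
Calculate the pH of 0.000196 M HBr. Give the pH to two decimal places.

HBr is a strong acid and dissociates completely, so [H+] = 0.000196 M.
pH = -log(0.000196) = 3.71

pH = 3.71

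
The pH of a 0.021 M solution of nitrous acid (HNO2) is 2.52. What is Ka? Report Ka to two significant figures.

[H+] = 10^(-2.52) = 3.02 × 10^-3 M
At equilibrium [HA] = 0.021 − 3.02 × 10^-3 = 1.80 × 10^-2 M
Ka = [H+][A-]/[HA] = (3.02 × 10^-3)² / 1.80 × 10^-2 = 5.1 × 10^-4

Ka = 5.1 × 10^-4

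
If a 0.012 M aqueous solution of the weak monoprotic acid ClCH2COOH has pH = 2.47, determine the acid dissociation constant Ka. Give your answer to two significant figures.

[H+] = 10^(-2.47) = 3.39 × 10^-3 M
At equilibrium [HA] = 0.012 − 3.39 × 10^-3 = 8.61 × 10^-3 M
Ka = [H+][A-]/[HA] = (3.39 × 10^-3)² / 8.61 × 10^-3 = 1.3 × 10^-3

Ka = 1.3 × 10^-3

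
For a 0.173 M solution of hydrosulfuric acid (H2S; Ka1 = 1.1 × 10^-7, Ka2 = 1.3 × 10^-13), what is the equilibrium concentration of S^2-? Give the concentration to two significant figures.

First ionization gives [H+] ≈ [HS-] = 1.38 × 10^-4 M.
Second step: Ka2 = [H+][S^2-]/[HS-] ≈ [S^2-] (since [H+] ≈ [HS-]).
So [S^2-] ≈ Ka2.

1.3 × 10^-13 M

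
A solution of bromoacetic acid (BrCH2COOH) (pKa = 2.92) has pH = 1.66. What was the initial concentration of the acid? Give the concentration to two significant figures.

[H+] = 10^(-1.66) = 2.19 × 10^-2 M = x
Ka = 10^(−2.92) = 1.20 × 10^-3
Ka = x²/(C₀ − x) ⇒ C₀ = x + x²/Ka
C₀ = 2.19 × 10^-2 + (2.19 × 10^-2)²/(1.20 × 10^-3) = 4.22 × 10^-1 M

C₀ = 4.2 × 10^-1 M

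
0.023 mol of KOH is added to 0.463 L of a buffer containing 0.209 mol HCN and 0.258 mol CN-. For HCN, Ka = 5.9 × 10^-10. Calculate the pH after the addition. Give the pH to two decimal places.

pH = 9.41

OH- converts HCN to CN-: HCN → 0.186 mol, CN- → 0.281 mol.
pKa = −log(5.9 × 10^-10) = 9.229
pH = pKa + log([A⁻]/[HA]) = 9.229 + log(0.281/0.186) = 9.229 +0.179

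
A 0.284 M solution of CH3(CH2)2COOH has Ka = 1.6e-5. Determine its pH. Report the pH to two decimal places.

pH = 2.67

CH3(CH2)2COOH ⇌ CH3(CH2)2COO- + H+
Let x = [H+] at equilibrium. Ka = x²/(0.284 − x).
Neglecting x in the denominator: x = √(1.6 × 10^-5 × 0.284) = 2.13 × 10^-3 M
pH = −log(2.13 × 10^-3) = 2.67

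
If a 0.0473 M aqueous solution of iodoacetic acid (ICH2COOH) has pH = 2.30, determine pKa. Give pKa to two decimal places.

[H+] = 10^(-2.30) = 5.01 × 10^-3 M
At equilibrium [HA] = 0.0473 − 5.01 × 10^-3 = 4.23 × 10^-2 M
Ka = [H+][A-]/[HA] = (5.01 × 10^-3)² / 4.23 × 10^-2 = 5.93 × 10^-4
pKa = -log(5.93 × 10^-4) = 3.23

pKa = 3.23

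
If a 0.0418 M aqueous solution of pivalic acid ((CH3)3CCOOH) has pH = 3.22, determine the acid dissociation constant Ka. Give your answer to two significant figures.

Ka = 8.8 × 10^-6

[H+] = 10^(-3.22) = 6.03 × 10^-4 M
At equilibrium [HA] = 0.0418 − 6.03 × 10^-4 = 4.12 × 10^-2 M
Ka = [H+][A-]/[HA] = (6.03 × 10^-4)² / 4.12 × 10^-2 = 8.8 × 10^-6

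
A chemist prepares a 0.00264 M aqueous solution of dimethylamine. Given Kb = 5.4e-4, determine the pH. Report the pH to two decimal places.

(CH3)2NH + H2O ⇌ (CH3)2NH2+ + OH-
Let x = [OH-] at equilibrium. Kb = x²/(0.00264 − x).
Here C₀/Kb ≈ 4.89, so the small-x approximation fails. Use the quadratic:
x = (−Kb + √(Kb² + 4·Kb·C₀))/2 = 9.54 × 10^-4 M
pOH = −log(9.54 × 10^-4) = 3.02; pH = 14.00 − 3.02 = 10.98

pH = 10.98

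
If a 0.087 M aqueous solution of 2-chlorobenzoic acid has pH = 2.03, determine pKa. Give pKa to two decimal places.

[H+] = 10^(-2.03) = 9.33 × 10^-3 M
At equilibrium [HA] = 0.087 − 9.33 × 10^-3 = 7.77 × 10^-2 M
Ka = [H+][A-]/[HA] = (9.33 × 10^-3)² / 7.77 × 10^-2 = 1.12 × 10^-3
pKa = -log(1.12 × 10^-3) = 2.95

pKa = 2.95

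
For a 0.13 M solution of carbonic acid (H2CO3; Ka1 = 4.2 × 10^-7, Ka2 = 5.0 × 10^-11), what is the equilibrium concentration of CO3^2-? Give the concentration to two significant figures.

First ionization gives [H+] ≈ [HCO3-] = 2.34 × 10^-4 M.
Second step: Ka2 = [H+][CO3^2-]/[HCO3-] ≈ [CO3^2-] (since [H+] ≈ [HCO3-]).
So [CO3^2-] ≈ Ka2.

5.0 × 10^-11 M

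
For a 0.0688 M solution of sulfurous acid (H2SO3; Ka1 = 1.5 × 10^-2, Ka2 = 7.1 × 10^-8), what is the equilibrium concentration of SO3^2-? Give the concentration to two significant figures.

First ionization gives [H+] ≈ [HSO3-] = 2.55 × 10^-2 M.
Second step: Ka2 = [H+][SO3^2-]/[HSO3-] ≈ [SO3^2-] (since [H+] ≈ [HSO3-]).
So [SO3^2-] ≈ Ka2.

7.1 × 10^-8 M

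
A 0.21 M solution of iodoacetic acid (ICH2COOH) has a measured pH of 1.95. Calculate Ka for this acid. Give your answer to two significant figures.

[H+] = 10^(-1.95) = 1.12 × 10^-2 M
At equilibrium [HA] = 0.21 − 1.12 × 10^-2 = 1.99 × 10^-1 M
Ka = [H+][A-]/[HA] = (1.12 × 10^-2)² / 1.99 × 10^-1 = 6.3 × 10^-4

Ka = 6.3 × 10^-4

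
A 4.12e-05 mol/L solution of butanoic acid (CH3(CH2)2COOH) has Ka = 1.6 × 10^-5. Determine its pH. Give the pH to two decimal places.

pH = 4.72

CH3(CH2)2COOH ⇌ CH3(CH2)2COO- + H+
Ka = x²/(4.12e-05 − x) = 1.6 × 10^-5
Here C₀/Ka ≈ 2.58, so the small-x approximation fails. Use the quadratic:
x = [−1.6e-05 + √(1.6e-05² + 2.64e-09)]/2 = 1.89 × 10^-5 M
pH = −log[H+] = −log(1.89 × 10^-5) = 4.72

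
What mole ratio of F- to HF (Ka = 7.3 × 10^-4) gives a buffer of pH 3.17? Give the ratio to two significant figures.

pKa = -log(7.3 × 10^-4) = 3.137
pH = pKa + log(r) ⇒ log(r) = 3.17 − 3.137 = +0.033
r = [F-]/[HF] = 10^(+0.033) = 1.08

ratio = 1.1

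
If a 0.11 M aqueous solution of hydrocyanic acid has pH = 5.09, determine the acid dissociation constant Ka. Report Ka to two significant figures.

[H+] = 10^(-5.09) = 8.13 × 10^-6 M
At equilibrium [HA] = 0.11 − 8.13 × 10^-6 = 1.10 × 10^-1 M
Ka = [H+][A-]/[HA] = (8.13 × 10^-6)² / 1.10 × 10^-1 = 6.0 × 10^-10

Ka = 6.0 × 10^-10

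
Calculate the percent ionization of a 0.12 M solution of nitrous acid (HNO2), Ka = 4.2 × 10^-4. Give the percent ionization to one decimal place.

HNO2 ⇌ NO2- + H+; let x = [H+] at equilibrium.
Ka = x²/(C₀ − x); solving the quadratic gives x = 6.89 × 10^-3 M.
% ionization = x/C₀ × 100% = 6.89 × 10^-3/0.12 × 100% = 5.7%

5.7%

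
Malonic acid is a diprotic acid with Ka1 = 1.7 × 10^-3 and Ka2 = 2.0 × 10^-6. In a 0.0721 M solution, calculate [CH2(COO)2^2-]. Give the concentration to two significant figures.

2.0 × 10^-6 M

First ionization gives [H+] ≈ [CH2(COOH)COO-] = 1.03 × 10^-2 M.
Second step: Ka2 = [H+][CH2(COO)2^2-]/[CH2(COOH)COO-] ≈ [CH2(COO)2^2-] (since [H+] ≈ [CH2(COOH)COO-]).
So [CH2(COO)2^2-] ≈ Ka2.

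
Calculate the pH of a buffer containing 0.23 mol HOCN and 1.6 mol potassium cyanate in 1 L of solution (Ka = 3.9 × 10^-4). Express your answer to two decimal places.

pKa = −log(3.9 × 10^-4) = 3.409
pH = pKa + log([A⁻]/[HA]) = 3.409 + log(1.6/0.23)
pH = 3.409 + (+0.842) = 4.25

pH = 4.25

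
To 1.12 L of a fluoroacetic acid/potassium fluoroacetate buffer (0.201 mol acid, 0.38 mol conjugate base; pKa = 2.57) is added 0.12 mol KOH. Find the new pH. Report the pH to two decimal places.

pH = 3.36

After neutralization: n(FCH2COOH) = 0.081 mol, n(FCH2COO-) = 0.5 mol.
Henderson–Hasselbalch with mole ratio 0.5/0.081: pH = 2.57 + (+0.790)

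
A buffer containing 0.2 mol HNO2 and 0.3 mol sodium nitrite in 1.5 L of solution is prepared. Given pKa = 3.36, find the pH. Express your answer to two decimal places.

pH = 3.54

pH = pKa + log([A⁻]/[HA]) = 3.36 + log(0.3/0.2)
pH = 3.36 + (+0.176) = 3.54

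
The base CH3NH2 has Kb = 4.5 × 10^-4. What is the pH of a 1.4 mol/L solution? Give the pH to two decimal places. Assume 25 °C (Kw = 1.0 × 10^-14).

pH = 12.40

CH3NH2 + H2O ⇌ CH3NH3+ + OH-
Kb = x²/(1.4 − x) = 4.5 × 10^-4
Neglecting x in the denominator: x = √(4.5 × 10^-4 × 1.4) = 2.51 × 10^-2 M
pOH = 1.60, so pH = 14.00 − pOH = 12.40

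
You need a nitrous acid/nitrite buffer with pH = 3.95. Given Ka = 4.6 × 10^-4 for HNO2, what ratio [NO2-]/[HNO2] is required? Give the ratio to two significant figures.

pKa = -log(4.6 × 10^-4) = 3.337
pH = pKa + log(r) ⇒ log(r) = 3.95 − 3.337 = +0.613
r = [NO2-]/[HNO2] = 10^(+0.613) = 4.1

ratio = 4.1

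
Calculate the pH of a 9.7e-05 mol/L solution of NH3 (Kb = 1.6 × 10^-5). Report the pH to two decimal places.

NH3 + H2O ⇌ NH4+ + OH-
From the ICE table, Kb = x²/(9.7e-05 − x) = 1.6 × 10^-5.
x is not negligible relative to C₀; solve x² + 1.6e-05·x − 1.55e-09 = 0.
x = [−1.6e-05 + √(1.6e-05² + 6.21e-09)]/2 = 3.22 × 10^-5 M
pOH = 4.49, so pH = 14.00 − pOH = 9.51

pH = 9.51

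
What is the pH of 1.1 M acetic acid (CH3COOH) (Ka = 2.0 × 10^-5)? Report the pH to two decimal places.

CH3COOH ⇌ CH3COO- + H+
From the ICE table, Ka = x²/(1.1 − x) = 2.0 × 10^-5.
Since Ka ≪ C₀, x ≈ √(Ka·C₀) = 4.69 × 10^-3 M.
pH = −log[H+] = −log(4.69 × 10^-3) = 2.33

pH = 2.33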